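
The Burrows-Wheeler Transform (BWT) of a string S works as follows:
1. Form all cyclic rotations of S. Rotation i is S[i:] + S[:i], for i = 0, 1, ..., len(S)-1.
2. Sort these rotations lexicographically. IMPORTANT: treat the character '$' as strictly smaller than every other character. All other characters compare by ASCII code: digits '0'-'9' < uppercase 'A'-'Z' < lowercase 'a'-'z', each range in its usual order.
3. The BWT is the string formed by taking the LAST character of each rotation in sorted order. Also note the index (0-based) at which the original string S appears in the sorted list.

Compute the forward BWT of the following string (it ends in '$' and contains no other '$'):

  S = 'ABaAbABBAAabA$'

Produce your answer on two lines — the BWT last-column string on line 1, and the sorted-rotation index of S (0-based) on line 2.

All 14 rotations (rotation i = S[i:]+S[:i]):
  rot[0] = ABaAbABBAAabA$
  rot[1] = BaAbABBAAabA$A
  rot[2] = aAbABBAAabA$AB
  rot[3] = AbABBAAabA$ABa
  rot[4] = bABBAAabA$ABaA
  rot[5] = ABBAAabA$ABaAb
  rot[6] = BBAAabA$ABaAbA
  rot[7] = BAAabA$ABaAbAB
  rot[8] = AAabA$ABaAbABB
  rot[9] = AabA$ABaAbABBA
  rot[10] = abA$ABaAbABBAA
  rot[11] = bA$ABaAbABBAAa
  rot[12] = A$ABaAbABBAAab
  rot[13] = $ABaAbABBAAabA
Sorted (with $ < everything):
  sorted[0] = $ABaAbABBAAabA  (last char: 'A')
  sorted[1] = A$ABaAbABBAAab  (last char: 'b')
  sorted[2] = AAabA$ABaAbABB  (last char: 'B')
  sorted[3] = ABBAAabA$ABaAb  (last char: 'b')
  sorted[4] = ABaAbABBAAabA$  (last char: '$')
  sorted[5] = AabA$ABaAbABBA  (last char: 'A')
  sorted[6] = AbABBAAabA$ABa  (last char: 'a')
  sorted[7] = BAAabA$ABaAbAB  (last char: 'B')
  sorted[8] = BBAAabA$ABaAbA  (last char: 'A')
  sorted[9] = BaAbABBAAabA$A  (last char: 'A')
  sorted[10] = aAbABBAAabA$AB  (last char: 'B')
  sorted[11] = abA$ABaAbABBAA  (last char: 'A')
  sorted[12] = bA$ABaAbABBAAa  (last char: 'a')
  sorted[13] = bABBAAabA$ABaA  (last char: 'A')
Last column: AbBb$AaBAABAaA
Original string S is at sorted index 4

Answer: AbBb$AaBAABAaA
4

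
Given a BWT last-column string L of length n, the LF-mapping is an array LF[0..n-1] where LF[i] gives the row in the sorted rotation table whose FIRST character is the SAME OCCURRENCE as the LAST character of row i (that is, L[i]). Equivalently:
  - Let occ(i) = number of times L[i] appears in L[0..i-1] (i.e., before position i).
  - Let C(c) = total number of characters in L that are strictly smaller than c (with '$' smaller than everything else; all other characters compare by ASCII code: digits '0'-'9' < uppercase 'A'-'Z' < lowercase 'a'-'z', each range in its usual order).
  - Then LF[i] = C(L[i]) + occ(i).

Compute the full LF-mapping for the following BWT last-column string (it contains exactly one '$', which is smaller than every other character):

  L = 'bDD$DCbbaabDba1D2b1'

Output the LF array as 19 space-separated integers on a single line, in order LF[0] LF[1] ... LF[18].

Answer: 13 5 6 0 7 4 14 15 10 11 16 8 17 12 1 9 3 18 2

Derivation:
Char counts: '$':1, '1':2, '2':1, 'C':1, 'D':5, 'a':3, 'b':6
C (first-col start): C('$')=0, C('1')=1, C('2')=3, C('C')=4, C('D')=5, C('a')=10, C('b')=13
L[0]='b': occ=0, LF[0]=C('b')+0=13+0=13
L[1]='D': occ=0, LF[1]=C('D')+0=5+0=5
L[2]='D': occ=1, LF[2]=C('D')+1=5+1=6
L[3]='$': occ=0, LF[3]=C('$')+0=0+0=0
L[4]='D': occ=2, LF[4]=C('D')+2=5+2=7
L[5]='C': occ=0, LF[5]=C('C')+0=4+0=4
L[6]='b': occ=1, LF[6]=C('b')+1=13+1=14
L[7]='b': occ=2, LF[7]=C('b')+2=13+2=15
L[8]='a': occ=0, LF[8]=C('a')+0=10+0=10
L[9]='a': occ=1, LF[9]=C('a')+1=10+1=11
L[10]='b': occ=3, LF[10]=C('b')+3=13+3=16
L[11]='D': occ=3, LF[11]=C('D')+3=5+3=8
L[12]='b': occ=4, LF[12]=C('b')+4=13+4=17
L[13]='a': occ=2, LF[13]=C('a')+2=10+2=12
L[14]='1': occ=0, LF[14]=C('1')+0=1+0=1
L[15]='D': occ=4, LF[15]=C('D')+4=5+4=9
L[16]='2': occ=0, LF[16]=C('2')+0=3+0=3
L[17]='b': occ=5, LF[17]=C('b')+5=13+5=18
L[18]='1': occ=1, LF[18]=C('1')+1=1+1=2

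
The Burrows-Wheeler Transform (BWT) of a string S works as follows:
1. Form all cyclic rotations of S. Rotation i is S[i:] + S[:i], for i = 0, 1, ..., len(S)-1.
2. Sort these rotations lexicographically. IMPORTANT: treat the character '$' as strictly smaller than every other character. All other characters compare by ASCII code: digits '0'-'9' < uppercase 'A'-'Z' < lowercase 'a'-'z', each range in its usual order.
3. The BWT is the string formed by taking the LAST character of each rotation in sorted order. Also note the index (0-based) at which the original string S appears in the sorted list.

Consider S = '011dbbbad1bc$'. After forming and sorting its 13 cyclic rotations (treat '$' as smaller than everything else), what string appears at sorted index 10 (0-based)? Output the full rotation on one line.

All 13 rotations (rotation i = S[i:]+S[:i]):
  rot[0] = 011dbbbad1bc$
  rot[1] = 11dbbbad1bc$0
  rot[2] = 1dbbbad1bc$01
  rot[3] = dbbbad1bc$011
  rot[4] = bbbad1bc$011d
  rot[5] = bbad1bc$011db
  rot[6] = bad1bc$011dbb
  rot[7] = ad1bc$011dbbb
  rot[8] = d1bc$011dbbba
  rot[9] = 1bc$011dbbbad
  rot[10] = bc$011dbbbad1
  rot[11] = c$011dbbbad1b
  rot[12] = $011dbbbad1bc
Sorted (with $ < everything):
  sorted[0] = $011dbbbad1bc
  sorted[1] = 011dbbbad1bc$
  sorted[2] = 11dbbbad1bc$0
  sorted[3] = 1bc$011dbbbad
  sorted[4] = 1dbbbad1bc$01
  sorted[5] = ad1bc$011dbbb
  sorted[6] = bad1bc$011dbb
  sorted[7] = bbad1bc$011db
  sorted[8] = bbbad1bc$011d
  sorted[9] = bc$011dbbbad1
  sorted[10] = c$011dbbbad1b
  sorted[11] = d1bc$011dbbba
  sorted[12] = dbbbad1bc$011
sorted[10] = c$011dbbbad1b

Answer: c$011dbbbad1b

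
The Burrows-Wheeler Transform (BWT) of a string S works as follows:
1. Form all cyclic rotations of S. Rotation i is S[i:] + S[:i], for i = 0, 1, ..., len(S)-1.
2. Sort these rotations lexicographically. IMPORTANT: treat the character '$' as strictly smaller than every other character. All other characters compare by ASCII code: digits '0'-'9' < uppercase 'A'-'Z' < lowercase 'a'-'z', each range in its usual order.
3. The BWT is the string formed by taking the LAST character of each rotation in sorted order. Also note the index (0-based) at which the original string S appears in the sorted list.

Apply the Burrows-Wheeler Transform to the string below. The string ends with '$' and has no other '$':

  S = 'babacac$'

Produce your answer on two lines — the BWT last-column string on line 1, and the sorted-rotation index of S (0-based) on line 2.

All 8 rotations (rotation i = S[i:]+S[:i]):
  rot[0] = babacac$
  rot[1] = abacac$b
  rot[2] = bacac$ba
  rot[3] = acac$bab
  rot[4] = cac$baba
  rot[5] = ac$babac
  rot[6] = c$babaca
  rot[7] = $babacac
Sorted (with $ < everything):
  sorted[0] = $babacac  (last char: 'c')
  sorted[1] = abacac$b  (last char: 'b')
  sorted[2] = ac$babac  (last char: 'c')
  sorted[3] = acac$bab  (last char: 'b')
  sorted[4] = babacac$  (last char: '$')
  sorted[5] = bacac$ba  (last char: 'a')
  sorted[6] = c$babaca  (last char: 'a')
  sorted[7] = cac$baba  (last char: 'a')
Last column: cbcb$aaa
Original string S is at sorted index 4

Answer: cbcb$aaa
4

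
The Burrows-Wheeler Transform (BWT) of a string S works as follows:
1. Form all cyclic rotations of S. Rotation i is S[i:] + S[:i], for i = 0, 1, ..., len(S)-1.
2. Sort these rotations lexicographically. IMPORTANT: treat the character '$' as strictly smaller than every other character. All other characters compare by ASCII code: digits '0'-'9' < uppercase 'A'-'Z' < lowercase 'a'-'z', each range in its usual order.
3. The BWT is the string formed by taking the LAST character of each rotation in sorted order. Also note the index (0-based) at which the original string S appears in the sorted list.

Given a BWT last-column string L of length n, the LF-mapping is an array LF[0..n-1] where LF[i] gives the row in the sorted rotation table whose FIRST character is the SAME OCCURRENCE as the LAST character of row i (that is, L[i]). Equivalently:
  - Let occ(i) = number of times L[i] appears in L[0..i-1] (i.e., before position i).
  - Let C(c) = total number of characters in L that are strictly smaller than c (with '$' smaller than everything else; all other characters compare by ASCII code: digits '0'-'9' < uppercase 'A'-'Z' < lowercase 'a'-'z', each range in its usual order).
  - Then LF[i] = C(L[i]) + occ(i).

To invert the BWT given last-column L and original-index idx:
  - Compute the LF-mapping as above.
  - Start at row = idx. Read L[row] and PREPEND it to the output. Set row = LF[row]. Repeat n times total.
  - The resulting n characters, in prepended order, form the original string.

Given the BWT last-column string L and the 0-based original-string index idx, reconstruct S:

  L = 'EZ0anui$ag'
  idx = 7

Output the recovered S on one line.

LF mapping: 2 3 1 4 8 9 7 0 5 6
Walk LF starting at row 7, prepending L[row]:
  step 1: row=7, L[7]='$', prepend. Next row=LF[7]=0
  step 2: row=0, L[0]='E', prepend. Next row=LF[0]=2
  step 3: row=2, L[2]='0', prepend. Next row=LF[2]=1
  step 4: row=1, L[1]='Z', prepend. Next row=LF[1]=3
  step 5: row=3, L[3]='a', prepend. Next row=LF[3]=4
  step 6: row=4, L[4]='n', prepend. Next row=LF[4]=8
  step 7: row=8, L[8]='a', prepend. Next row=LF[8]=5
  step 8: row=5, L[5]='u', prepend. Next row=LF[5]=9
  step 9: row=9, L[9]='g', prepend. Next row=LF[9]=6
  step 10: row=6, L[6]='i', prepend. Next row=LF[6]=7
Reversed output: iguanaZ0E$

Answer: iguanaZ0E$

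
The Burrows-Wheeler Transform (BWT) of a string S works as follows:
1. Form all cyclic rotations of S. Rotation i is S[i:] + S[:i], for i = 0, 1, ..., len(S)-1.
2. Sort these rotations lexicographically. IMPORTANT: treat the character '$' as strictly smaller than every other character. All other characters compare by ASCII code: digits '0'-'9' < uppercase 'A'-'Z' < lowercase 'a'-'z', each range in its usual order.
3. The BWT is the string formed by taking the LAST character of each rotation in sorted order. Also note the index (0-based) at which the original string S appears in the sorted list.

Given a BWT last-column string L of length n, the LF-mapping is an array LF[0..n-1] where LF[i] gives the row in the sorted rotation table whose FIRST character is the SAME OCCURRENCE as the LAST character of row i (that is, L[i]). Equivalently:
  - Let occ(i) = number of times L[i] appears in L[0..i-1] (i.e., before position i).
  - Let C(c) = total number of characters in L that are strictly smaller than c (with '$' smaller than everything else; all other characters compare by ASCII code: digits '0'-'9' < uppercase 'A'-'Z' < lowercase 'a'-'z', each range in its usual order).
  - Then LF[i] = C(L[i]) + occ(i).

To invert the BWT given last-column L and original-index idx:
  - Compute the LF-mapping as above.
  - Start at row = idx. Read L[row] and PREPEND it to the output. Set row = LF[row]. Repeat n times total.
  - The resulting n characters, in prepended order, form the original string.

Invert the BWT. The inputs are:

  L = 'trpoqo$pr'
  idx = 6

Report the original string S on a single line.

LF mapping: 8 6 3 1 5 2 0 4 7
Walk LF starting at row 6, prepending L[row]:
  step 1: row=6, L[6]='$', prepend. Next row=LF[6]=0
  step 2: row=0, L[0]='t', prepend. Next row=LF[0]=8
  step 3: row=8, L[8]='r', prepend. Next row=LF[8]=7
  step 4: row=7, L[7]='p', prepend. Next row=LF[7]=4
  step 5: row=4, L[4]='q', prepend. Next row=LF[4]=5
  step 6: row=5, L[5]='o', prepend. Next row=LF[5]=2
  step 7: row=2, L[2]='p', prepend. Next row=LF[2]=3
  step 8: row=3, L[3]='o', prepend. Next row=LF[3]=1
  step 9: row=1, L[1]='r', prepend. Next row=LF[1]=6
Reversed output: ropoqprt$

Answer: ropoqprt$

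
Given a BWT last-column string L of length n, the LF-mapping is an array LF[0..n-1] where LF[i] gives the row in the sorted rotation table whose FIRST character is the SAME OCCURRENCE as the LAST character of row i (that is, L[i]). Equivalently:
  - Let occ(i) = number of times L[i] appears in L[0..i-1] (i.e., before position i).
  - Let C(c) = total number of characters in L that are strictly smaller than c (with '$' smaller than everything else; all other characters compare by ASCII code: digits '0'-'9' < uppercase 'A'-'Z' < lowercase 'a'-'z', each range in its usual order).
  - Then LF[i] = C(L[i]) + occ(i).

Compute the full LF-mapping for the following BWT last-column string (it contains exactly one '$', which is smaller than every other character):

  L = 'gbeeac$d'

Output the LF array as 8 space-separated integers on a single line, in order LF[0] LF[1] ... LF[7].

Char counts: '$':1, 'a':1, 'b':1, 'c':1, 'd':1, 'e':2, 'g':1
C (first-col start): C('$')=0, C('a')=1, C('b')=2, C('c')=3, C('d')=4, C('e')=5, C('g')=7
L[0]='g': occ=0, LF[0]=C('g')+0=7+0=7
L[1]='b': occ=0, LF[1]=C('b')+0=2+0=2
L[2]='e': occ=0, LF[2]=C('e')+0=5+0=5
L[3]='e': occ=1, LF[3]=C('e')+1=5+1=6
L[4]='a': occ=0, LF[4]=C('a')+0=1+0=1
L[5]='c': occ=0, LF[5]=C('c')+0=3+0=3
L[6]='$': occ=0, LF[6]=C('$')+0=0+0=0
L[7]='d': occ=0, LF[7]=C('d')+0=4+0=4

Answer: 7 2 5 6 1 3 0 4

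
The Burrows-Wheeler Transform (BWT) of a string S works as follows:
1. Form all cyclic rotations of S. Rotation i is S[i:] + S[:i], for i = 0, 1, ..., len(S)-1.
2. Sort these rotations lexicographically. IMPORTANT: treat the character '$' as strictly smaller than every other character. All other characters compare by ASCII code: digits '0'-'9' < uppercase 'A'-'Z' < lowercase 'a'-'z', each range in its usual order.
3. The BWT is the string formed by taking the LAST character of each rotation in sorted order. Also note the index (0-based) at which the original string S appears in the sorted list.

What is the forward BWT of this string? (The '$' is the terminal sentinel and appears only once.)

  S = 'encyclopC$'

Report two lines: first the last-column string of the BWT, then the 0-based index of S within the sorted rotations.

All 10 rotations (rotation i = S[i:]+S[:i]):
  rot[0] = encyclopC$
  rot[1] = ncyclopC$e
  rot[2] = cyclopC$en
  rot[3] = yclopC$enc
  rot[4] = clopC$ency
  rot[5] = lopC$encyc
  rot[6] = opC$encycl
  rot[7] = pC$encyclo
  rot[8] = C$encyclop
  rot[9] = $encyclopC
Sorted (with $ < everything):
  sorted[0] = $encyclopC  (last char: 'C')
  sorted[1] = C$encyclop  (last char: 'p')
  sorted[2] = clopC$ency  (last char: 'y')
  sorted[3] = cyclopC$en  (last char: 'n')
  sorted[4] = encyclopC$  (last char: '$')
  sorted[5] = lopC$encyc  (last char: 'c')
  sorted[6] = ncyclopC$e  (last char: 'e')
  sorted[7] = opC$encycl  (last char: 'l')
  sorted[8] = pC$encyclo  (last char: 'o')
  sorted[9] = yclopC$enc  (last char: 'c')
Last column: Cpyn$celoc
Original string S is at sorted index 4

Answer: Cpyn$celoc
4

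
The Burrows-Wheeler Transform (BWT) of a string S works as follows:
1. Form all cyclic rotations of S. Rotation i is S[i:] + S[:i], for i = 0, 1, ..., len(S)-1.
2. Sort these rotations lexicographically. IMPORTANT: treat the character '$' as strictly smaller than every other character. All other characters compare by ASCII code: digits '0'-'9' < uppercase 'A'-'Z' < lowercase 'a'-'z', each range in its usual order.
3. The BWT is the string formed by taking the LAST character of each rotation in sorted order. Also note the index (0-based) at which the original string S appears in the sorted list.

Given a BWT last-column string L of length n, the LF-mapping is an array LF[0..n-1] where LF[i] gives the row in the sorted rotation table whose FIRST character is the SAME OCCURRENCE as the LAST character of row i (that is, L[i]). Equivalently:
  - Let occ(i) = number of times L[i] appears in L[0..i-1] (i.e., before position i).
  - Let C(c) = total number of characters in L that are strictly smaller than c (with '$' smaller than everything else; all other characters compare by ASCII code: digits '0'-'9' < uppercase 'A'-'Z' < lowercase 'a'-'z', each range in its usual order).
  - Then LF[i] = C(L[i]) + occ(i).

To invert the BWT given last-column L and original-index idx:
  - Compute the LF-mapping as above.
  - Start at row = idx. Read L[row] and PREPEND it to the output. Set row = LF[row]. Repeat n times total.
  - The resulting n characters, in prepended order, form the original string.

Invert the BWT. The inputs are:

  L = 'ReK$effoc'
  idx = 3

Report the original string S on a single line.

LF mapping: 2 4 1 0 5 6 7 8 3
Walk LF starting at row 3, prepending L[row]:
  step 1: row=3, L[3]='$', prepend. Next row=LF[3]=0
  step 2: row=0, L[0]='R', prepend. Next row=LF[0]=2
  step 3: row=2, L[2]='K', prepend. Next row=LF[2]=1
  step 4: row=1, L[1]='e', prepend. Next row=LF[1]=4
  step 5: row=4, L[4]='e', prepend. Next row=LF[4]=5
  step 6: row=5, L[5]='f', prepend. Next row=LF[5]=6
  step 7: row=6, L[6]='f', prepend. Next row=LF[6]=7
  step 8: row=7, L[7]='o', prepend. Next row=LF[7]=8
  step 9: row=8, L[8]='c', prepend. Next row=LF[8]=3
Reversed output: coffeeKR$

Answer: coffeeKR$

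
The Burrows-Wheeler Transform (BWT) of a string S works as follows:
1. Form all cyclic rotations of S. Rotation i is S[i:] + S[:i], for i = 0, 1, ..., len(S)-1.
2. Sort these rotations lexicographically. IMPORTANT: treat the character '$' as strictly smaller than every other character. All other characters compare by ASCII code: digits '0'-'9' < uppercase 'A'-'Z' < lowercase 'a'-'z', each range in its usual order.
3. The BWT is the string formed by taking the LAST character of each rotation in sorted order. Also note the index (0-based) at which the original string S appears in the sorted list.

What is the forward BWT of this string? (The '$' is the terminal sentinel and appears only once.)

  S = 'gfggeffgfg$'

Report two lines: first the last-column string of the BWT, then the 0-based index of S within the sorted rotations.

Answer: ggegfgfgf$f
9

Derivation:
All 11 rotations (rotation i = S[i:]+S[:i]):
  rot[0] = gfggeffgfg$
  rot[1] = fggeffgfg$g
  rot[2] = ggeffgfg$gf
  rot[3] = geffgfg$gfg
  rot[4] = effgfg$gfgg
  rot[5] = ffgfg$gfgge
  rot[6] = fgfg$gfggef
  rot[7] = gfg$gfggeff
  rot[8] = fg$gfggeffg
  rot[9] = g$gfggeffgf
  rot[10] = $gfggeffgfg
Sorted (with $ < everything):
  sorted[0] = $gfggeffgfg  (last char: 'g')
  sorted[1] = effgfg$gfgg  (last char: 'g')
  sorted[2] = ffgfg$gfgge  (last char: 'e')
  sorted[3] = fg$gfggeffg  (last char: 'g')
  sorted[4] = fgfg$gfggef  (last char: 'f')
  sorted[5] = fggeffgfg$g  (last char: 'g')
  sorted[6] = g$gfggeffgf  (last char: 'f')
  sorted[7] = geffgfg$gfg  (last char: 'g')
  sorted[8] = gfg$gfggeff  (last char: 'f')
  sorted[9] = gfggeffgfg$  (last char: '$')
  sorted[10] = ggeffgfg$gf  (last char: 'f')
Last column: ggegfgfgf$f
Original string S is at sorted index 9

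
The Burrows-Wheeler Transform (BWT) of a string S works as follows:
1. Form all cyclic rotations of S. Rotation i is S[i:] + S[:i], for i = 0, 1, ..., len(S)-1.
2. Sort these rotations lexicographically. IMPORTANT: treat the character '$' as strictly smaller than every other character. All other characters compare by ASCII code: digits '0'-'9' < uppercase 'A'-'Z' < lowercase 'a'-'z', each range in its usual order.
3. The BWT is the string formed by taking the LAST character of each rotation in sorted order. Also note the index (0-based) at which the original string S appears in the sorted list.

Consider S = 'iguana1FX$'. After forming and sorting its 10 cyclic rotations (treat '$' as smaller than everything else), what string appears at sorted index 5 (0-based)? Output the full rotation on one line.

Answer: ana1FX$igu

Derivation:
All 10 rotations (rotation i = S[i:]+S[:i]):
  rot[0] = iguana1FX$
  rot[1] = guana1FX$i
  rot[2] = uana1FX$ig
  rot[3] = ana1FX$igu
  rot[4] = na1FX$igua
  rot[5] = a1FX$iguan
  rot[6] = 1FX$iguana
  rot[7] = FX$iguana1
  rot[8] = X$iguana1F
  rot[9] = $iguana1FX
Sorted (with $ < everything):
  sorted[0] = $iguana1FX
  sorted[1] = 1FX$iguana
  sorted[2] = FX$iguana1
  sorted[3] = X$iguana1F
  sorted[4] = a1FX$iguan
  sorted[5] = ana1FX$igu
  sorted[6] = guana1FX$i
  sorted[7] = iguana1FX$
  sorted[8] = na1FX$igua
  sorted[9] = uana1FX$ig
sorted[5] = ana1FX$igu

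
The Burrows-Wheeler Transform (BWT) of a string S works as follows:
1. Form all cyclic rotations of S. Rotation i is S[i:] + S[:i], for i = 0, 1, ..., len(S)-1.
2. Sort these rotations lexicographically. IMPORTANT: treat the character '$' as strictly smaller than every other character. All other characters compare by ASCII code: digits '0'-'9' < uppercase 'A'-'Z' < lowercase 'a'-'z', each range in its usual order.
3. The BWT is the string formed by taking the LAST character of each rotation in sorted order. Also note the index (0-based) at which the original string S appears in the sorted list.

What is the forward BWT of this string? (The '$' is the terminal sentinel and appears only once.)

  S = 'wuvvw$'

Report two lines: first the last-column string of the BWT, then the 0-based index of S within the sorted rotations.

All 6 rotations (rotation i = S[i:]+S[:i]):
  rot[0] = wuvvw$
  rot[1] = uvvw$w
  rot[2] = vvw$wu
  rot[3] = vw$wuv
  rot[4] = w$wuvv
  rot[5] = $wuvvw
Sorted (with $ < everything):
  sorted[0] = $wuvvw  (last char: 'w')
  sorted[1] = uvvw$w  (last char: 'w')
  sorted[2] = vvw$wu  (last char: 'u')
  sorted[3] = vw$wuv  (last char: 'v')
  sorted[4] = w$wuvv  (last char: 'v')
  sorted[5] = wuvvw$  (last char: '$')
Last column: wwuvv$
Original string S is at sorted index 5

Answer: wwuvv$
5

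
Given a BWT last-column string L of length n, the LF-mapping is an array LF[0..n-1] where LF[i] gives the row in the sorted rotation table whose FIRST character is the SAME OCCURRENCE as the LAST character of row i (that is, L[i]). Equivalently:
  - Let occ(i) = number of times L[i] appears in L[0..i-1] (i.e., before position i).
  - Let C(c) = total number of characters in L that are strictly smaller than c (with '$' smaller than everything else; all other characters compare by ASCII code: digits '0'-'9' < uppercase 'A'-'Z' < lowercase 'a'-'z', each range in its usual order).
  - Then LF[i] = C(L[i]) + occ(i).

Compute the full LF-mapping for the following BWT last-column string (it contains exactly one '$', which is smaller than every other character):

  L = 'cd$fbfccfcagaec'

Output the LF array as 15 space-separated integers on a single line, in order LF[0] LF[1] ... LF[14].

Char counts: '$':1, 'a':2, 'b':1, 'c':5, 'd':1, 'e':1, 'f':3, 'g':1
C (first-col start): C('$')=0, C('a')=1, C('b')=3, C('c')=4, C('d')=9, C('e')=10, C('f')=11, C('g')=14
L[0]='c': occ=0, LF[0]=C('c')+0=4+0=4
L[1]='d': occ=0, LF[1]=C('d')+0=9+0=9
L[2]='$': occ=0, LF[2]=C('$')+0=0+0=0
L[3]='f': occ=0, LF[3]=C('f')+0=11+0=11
L[4]='b': occ=0, LF[4]=C('b')+0=3+0=3
L[5]='f': occ=1, LF[5]=C('f')+1=11+1=12
L[6]='c': occ=1, LF[6]=C('c')+1=4+1=5
L[7]='c': occ=2, LF[7]=C('c')+2=4+2=6
L[8]='f': occ=2, LF[8]=C('f')+2=11+2=13
L[9]='c': occ=3, LF[9]=C('c')+3=4+3=7
L[10]='a': occ=0, LF[10]=C('a')+0=1+0=1
L[11]='g': occ=0, LF[11]=C('g')+0=14+0=14
L[12]='a': occ=1, LF[12]=C('a')+1=1+1=2
L[13]='e': occ=0, LF[13]=C('e')+0=10+0=10
L[14]='c': occ=4, LF[14]=C('c')+4=4+4=8

Answer: 4 9 0 11 3 12 5 6 13 7 1 14 2 10 8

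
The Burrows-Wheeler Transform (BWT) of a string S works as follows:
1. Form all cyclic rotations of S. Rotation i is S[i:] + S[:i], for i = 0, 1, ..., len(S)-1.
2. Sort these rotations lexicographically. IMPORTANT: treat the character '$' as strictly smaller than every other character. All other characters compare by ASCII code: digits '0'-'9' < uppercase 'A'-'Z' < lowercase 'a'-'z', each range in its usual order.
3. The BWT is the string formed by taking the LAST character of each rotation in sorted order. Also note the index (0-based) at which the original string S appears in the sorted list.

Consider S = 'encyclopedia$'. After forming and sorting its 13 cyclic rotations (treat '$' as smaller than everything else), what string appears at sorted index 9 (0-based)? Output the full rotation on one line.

Answer: ncyclopedia$e

Derivation:
All 13 rotations (rotation i = S[i:]+S[:i]):
  rot[0] = encyclopedia$
  rot[1] = ncyclopedia$e
  rot[2] = cyclopedia$en
  rot[3] = yclopedia$enc
  rot[4] = clopedia$ency
  rot[5] = lopedia$encyc
  rot[6] = opedia$encycl
  rot[7] = pedia$encyclo
  rot[8] = edia$encyclop
  rot[9] = dia$encyclope
  rot[10] = ia$encycloped
  rot[11] = a$encyclopedi
  rot[12] = $encyclopedia
Sorted (with $ < everything):
  sorted[0] = $encyclopedia
  sorted[1] = a$encyclopedi
  sorted[2] = clopedia$ency
  sorted[3] = cyclopedia$en
  sorted[4] = dia$encyclope
  sorted[5] = edia$encyclop
  sorted[6] = encyclopedia$
  sorted[7] = ia$encycloped
  sorted[8] = lopedia$encyc
  sorted[9] = ncyclopedia$e
  sorted[10] = opedia$encycl
  sorted[11] = pedia$encyclo
  sorted[12] = yclopedia$enc
sorted[9] = ncyclopedia$e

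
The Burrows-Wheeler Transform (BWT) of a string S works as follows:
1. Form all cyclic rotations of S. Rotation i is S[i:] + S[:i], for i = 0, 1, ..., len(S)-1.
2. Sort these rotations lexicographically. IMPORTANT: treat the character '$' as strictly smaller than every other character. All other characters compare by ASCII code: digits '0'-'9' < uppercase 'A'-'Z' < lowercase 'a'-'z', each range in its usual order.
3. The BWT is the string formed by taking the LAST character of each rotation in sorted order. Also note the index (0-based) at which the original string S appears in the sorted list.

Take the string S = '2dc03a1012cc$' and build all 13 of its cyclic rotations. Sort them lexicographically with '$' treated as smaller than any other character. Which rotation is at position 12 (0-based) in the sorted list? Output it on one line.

Answer: dc03a1012cc$2

Derivation:
All 13 rotations (rotation i = S[i:]+S[:i]):
  rot[0] = 2dc03a1012cc$
  rot[1] = dc03a1012cc$2
  rot[2] = c03a1012cc$2d
  rot[3] = 03a1012cc$2dc
  rot[4] = 3a1012cc$2dc0
  rot[5] = a1012cc$2dc03
  rot[6] = 1012cc$2dc03a
  rot[7] = 012cc$2dc03a1
  rot[8] = 12cc$2dc03a10
  rot[9] = 2cc$2dc03a101
  rot[10] = cc$2dc03a1012
  rot[11] = c$2dc03a1012c
  rot[12] = $2dc03a1012cc
Sorted (with $ < everything):
  sorted[0] = $2dc03a1012cc
  sorted[1] = 012cc$2dc03a1
  sorted[2] = 03a1012cc$2dc
  sorted[3] = 1012cc$2dc03a
  sorted[4] = 12cc$2dc03a10
  sorted[5] = 2cc$2dc03a101
  sorted[6] = 2dc03a1012cc$
  sorted[7] = 3a1012cc$2dc0
  sorted[8] = a1012cc$2dc03
  sorted[9] = c$2dc03a1012c
  sorted[10] = c03a1012cc$2d
  sorted[11] = cc$2dc03a1012
  sorted[12] = dc03a1012cc$2
sorted[12] = dc03a1012cc$2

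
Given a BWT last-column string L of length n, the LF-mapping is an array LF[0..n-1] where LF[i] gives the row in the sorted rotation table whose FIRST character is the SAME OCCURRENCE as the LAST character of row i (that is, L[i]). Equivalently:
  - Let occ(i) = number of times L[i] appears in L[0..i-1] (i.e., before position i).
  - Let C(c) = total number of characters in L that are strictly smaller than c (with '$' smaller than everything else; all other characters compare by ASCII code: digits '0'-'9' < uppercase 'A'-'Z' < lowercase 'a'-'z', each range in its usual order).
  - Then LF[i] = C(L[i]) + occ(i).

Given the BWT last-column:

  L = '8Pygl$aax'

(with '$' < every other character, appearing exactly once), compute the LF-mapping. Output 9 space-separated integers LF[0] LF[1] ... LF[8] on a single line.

Answer: 1 2 8 5 6 0 3 4 7

Derivation:
Char counts: '$':1, '8':1, 'P':1, 'a':2, 'g':1, 'l':1, 'x':1, 'y':1
C (first-col start): C('$')=0, C('8')=1, C('P')=2, C('a')=3, C('g')=5, C('l')=6, C('x')=7, C('y')=8
L[0]='8': occ=0, LF[0]=C('8')+0=1+0=1
L[1]='P': occ=0, LF[1]=C('P')+0=2+0=2
L[2]='y': occ=0, LF[2]=C('y')+0=8+0=8
L[3]='g': occ=0, LF[3]=C('g')+0=5+0=5
L[4]='l': occ=0, LF[4]=C('l')+0=6+0=6
L[5]='$': occ=0, LF[5]=C('$')+0=0+0=0
L[6]='a': occ=0, LF[6]=C('a')+0=3+0=3
L[7]='a': occ=1, LF[7]=C('a')+1=3+1=4
L[8]='x': occ=0, LF[8]=C('x')+0=7+0=7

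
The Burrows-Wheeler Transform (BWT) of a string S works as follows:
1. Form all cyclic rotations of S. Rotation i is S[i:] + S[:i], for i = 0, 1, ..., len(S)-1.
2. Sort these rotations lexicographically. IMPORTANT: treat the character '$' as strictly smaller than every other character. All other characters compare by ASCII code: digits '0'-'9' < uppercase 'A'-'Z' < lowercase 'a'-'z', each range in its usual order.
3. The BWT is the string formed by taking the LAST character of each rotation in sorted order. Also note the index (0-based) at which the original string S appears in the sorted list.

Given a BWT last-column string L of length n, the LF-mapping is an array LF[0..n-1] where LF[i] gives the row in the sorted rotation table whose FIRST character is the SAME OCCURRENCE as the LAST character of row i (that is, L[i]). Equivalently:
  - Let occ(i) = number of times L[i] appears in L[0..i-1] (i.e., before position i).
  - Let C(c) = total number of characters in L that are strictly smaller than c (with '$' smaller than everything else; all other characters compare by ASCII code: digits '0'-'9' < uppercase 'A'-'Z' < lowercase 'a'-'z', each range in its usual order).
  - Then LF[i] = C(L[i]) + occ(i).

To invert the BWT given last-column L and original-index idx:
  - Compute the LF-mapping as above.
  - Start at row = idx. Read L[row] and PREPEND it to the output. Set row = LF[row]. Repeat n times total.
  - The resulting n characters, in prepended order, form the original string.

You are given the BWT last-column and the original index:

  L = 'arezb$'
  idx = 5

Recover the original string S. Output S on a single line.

Answer: zebra$

Derivation:
LF mapping: 1 4 3 5 2 0
Walk LF starting at row 5, prepending L[row]:
  step 1: row=5, L[5]='$', prepend. Next row=LF[5]=0
  step 2: row=0, L[0]='a', prepend. Next row=LF[0]=1
  step 3: row=1, L[1]='r', prepend. Next row=LF[1]=4
  step 4: row=4, L[4]='b', prepend. Next row=LF[4]=2
  step 5: row=2, L[2]='e', prepend. Next row=LF[2]=3
  step 6: row=3, L[3]='z', prepend. Next row=LF[3]=5
Reversed output: zebra$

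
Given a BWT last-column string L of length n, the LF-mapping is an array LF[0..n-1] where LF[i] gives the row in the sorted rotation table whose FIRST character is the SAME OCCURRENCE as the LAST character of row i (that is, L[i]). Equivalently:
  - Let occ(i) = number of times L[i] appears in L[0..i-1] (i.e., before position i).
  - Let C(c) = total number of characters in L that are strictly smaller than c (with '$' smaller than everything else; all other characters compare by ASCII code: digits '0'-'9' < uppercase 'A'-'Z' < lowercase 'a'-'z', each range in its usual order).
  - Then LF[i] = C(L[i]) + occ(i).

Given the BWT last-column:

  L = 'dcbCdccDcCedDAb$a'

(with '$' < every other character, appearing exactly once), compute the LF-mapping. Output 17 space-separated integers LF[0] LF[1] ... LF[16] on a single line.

Char counts: '$':1, 'A':1, 'C':2, 'D':2, 'a':1, 'b':2, 'c':4, 'd':3, 'e':1
C (first-col start): C('$')=0, C('A')=1, C('C')=2, C('D')=4, C('a')=6, C('b')=7, C('c')=9, C('d')=13, C('e')=16
L[0]='d': occ=0, LF[0]=C('d')+0=13+0=13
L[1]='c': occ=0, LF[1]=C('c')+0=9+0=9
L[2]='b': occ=0, LF[2]=C('b')+0=7+0=7
L[3]='C': occ=0, LF[3]=C('C')+0=2+0=2
L[4]='d': occ=1, LF[4]=C('d')+1=13+1=14
L[5]='c': occ=1, LF[5]=C('c')+1=9+1=10
L[6]='c': occ=2, LF[6]=C('c')+2=9+2=11
L[7]='D': occ=0, LF[7]=C('D')+0=4+0=4
L[8]='c': occ=3, LF[8]=C('c')+3=9+3=12
L[9]='C': occ=1, LF[9]=C('C')+1=2+1=3
L[10]='e': occ=0, LF[10]=C('e')+0=16+0=16
L[11]='d': occ=2, LF[11]=C('d')+2=13+2=15
L[12]='D': occ=1, LF[12]=C('D')+1=4+1=5
L[13]='A': occ=0, LF[13]=C('A')+0=1+0=1
L[14]='b': occ=1, LF[14]=C('b')+1=7+1=8
L[15]='$': occ=0, LF[15]=C('$')+0=0+0=0
L[16]='a': occ=0, LF[16]=C('a')+0=6+0=6

Answer: 13 9 7 2 14 10 11 4 12 3 16 15 5 1 8 0 6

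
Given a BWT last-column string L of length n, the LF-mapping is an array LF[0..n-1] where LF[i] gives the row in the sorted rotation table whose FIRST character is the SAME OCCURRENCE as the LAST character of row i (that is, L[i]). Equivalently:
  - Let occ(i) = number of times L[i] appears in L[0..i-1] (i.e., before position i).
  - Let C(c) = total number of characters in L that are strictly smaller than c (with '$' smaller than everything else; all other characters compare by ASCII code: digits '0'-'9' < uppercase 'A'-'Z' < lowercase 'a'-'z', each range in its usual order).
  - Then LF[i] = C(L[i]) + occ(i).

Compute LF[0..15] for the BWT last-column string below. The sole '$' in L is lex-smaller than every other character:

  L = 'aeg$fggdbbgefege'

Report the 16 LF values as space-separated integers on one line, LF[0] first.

Answer: 1 5 11 0 9 12 13 4 2 3 14 6 10 7 15 8

Derivation:
Char counts: '$':1, 'a':1, 'b':2, 'd':1, 'e':4, 'f':2, 'g':5
C (first-col start): C('$')=0, C('a')=1, C('b')=2, C('d')=4, C('e')=5, C('f')=9, C('g')=11
L[0]='a': occ=0, LF[0]=C('a')+0=1+0=1
L[1]='e': occ=0, LF[1]=C('e')+0=5+0=5
L[2]='g': occ=0, LF[2]=C('g')+0=11+0=11
L[3]='$': occ=0, LF[3]=C('$')+0=0+0=0
L[4]='f': occ=0, LF[4]=C('f')+0=9+0=9
L[5]='g': occ=1, LF[5]=C('g')+1=11+1=12
L[6]='g': occ=2, LF[6]=C('g')+2=11+2=13
L[7]='d': occ=0, LF[7]=C('d')+0=4+0=4
L[8]='b': occ=0, LF[8]=C('b')+0=2+0=2
L[9]='b': occ=1, LF[9]=C('b')+1=2+1=3
L[10]='g': occ=3, LF[10]=C('g')+3=11+3=14
L[11]='e': occ=1, LF[11]=C('e')+1=5+1=6
L[12]='f': occ=1, LF[12]=C('f')+1=9+1=10
L[13]='e': occ=2, LF[13]=C('e')+2=5+2=7
L[14]='g': occ=4, LF[14]=C('g')+4=11+4=15
L[15]='e': occ=3, LF[15]=C('e')+3=5+3=8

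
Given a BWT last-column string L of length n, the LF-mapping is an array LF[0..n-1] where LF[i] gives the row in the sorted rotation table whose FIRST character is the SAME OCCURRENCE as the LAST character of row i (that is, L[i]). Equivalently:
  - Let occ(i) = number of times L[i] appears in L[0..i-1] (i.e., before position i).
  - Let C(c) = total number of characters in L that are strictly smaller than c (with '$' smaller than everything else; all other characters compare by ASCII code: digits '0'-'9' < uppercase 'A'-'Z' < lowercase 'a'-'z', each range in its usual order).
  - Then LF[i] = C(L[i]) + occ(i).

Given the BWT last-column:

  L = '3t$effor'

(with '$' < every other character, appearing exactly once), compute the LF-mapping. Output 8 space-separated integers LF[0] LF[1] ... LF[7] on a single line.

Answer: 1 7 0 2 3 4 5 6

Derivation:
Char counts: '$':1, '3':1, 'e':1, 'f':2, 'o':1, 'r':1, 't':1
C (first-col start): C('$')=0, C('3')=1, C('e')=2, C('f')=3, C('o')=5, C('r')=6, C('t')=7
L[0]='3': occ=0, LF[0]=C('3')+0=1+0=1
L[1]='t': occ=0, LF[1]=C('t')+0=7+0=7
L[2]='$': occ=0, LF[2]=C('$')+0=0+0=0
L[3]='e': occ=0, LF[3]=C('e')+0=2+0=2
L[4]='f': occ=0, LF[4]=C('f')+0=3+0=3
L[5]='f': occ=1, LF[5]=C('f')+1=3+1=4
L[6]='o': occ=0, LF[6]=C('o')+0=5+0=5
L[7]='r': occ=0, LF[7]=C('r')+0=6+0=6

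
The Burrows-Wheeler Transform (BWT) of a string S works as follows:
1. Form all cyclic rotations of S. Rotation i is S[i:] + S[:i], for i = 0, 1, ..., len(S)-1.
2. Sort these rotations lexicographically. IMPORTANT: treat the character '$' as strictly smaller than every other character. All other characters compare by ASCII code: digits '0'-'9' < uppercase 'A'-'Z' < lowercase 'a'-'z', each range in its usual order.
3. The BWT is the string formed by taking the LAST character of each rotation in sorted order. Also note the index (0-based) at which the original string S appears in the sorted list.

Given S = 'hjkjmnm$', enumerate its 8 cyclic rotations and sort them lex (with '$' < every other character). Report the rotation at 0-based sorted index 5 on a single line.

All 8 rotations (rotation i = S[i:]+S[:i]):
  rot[0] = hjkjmnm$
  rot[1] = jkjmnm$h
  rot[2] = kjmnm$hj
  rot[3] = jmnm$hjk
  rot[4] = mnm$hjkj
  rot[5] = nm$hjkjm
  rot[6] = m$hjkjmn
  rot[7] = $hjkjmnm
Sorted (with $ < everything):
  sorted[0] = $hjkjmnm
  sorted[1] = hjkjmnm$
  sorted[2] = jkjmnm$h
  sorted[3] = jmnm$hjk
  sorted[4] = kjmnm$hj
  sorted[5] = m$hjkjmn
  sorted[6] = mnm$hjkj
  sorted[7] = nm$hjkjm
sorted[5] = m$hjkjmn

Answer: m$hjkjmn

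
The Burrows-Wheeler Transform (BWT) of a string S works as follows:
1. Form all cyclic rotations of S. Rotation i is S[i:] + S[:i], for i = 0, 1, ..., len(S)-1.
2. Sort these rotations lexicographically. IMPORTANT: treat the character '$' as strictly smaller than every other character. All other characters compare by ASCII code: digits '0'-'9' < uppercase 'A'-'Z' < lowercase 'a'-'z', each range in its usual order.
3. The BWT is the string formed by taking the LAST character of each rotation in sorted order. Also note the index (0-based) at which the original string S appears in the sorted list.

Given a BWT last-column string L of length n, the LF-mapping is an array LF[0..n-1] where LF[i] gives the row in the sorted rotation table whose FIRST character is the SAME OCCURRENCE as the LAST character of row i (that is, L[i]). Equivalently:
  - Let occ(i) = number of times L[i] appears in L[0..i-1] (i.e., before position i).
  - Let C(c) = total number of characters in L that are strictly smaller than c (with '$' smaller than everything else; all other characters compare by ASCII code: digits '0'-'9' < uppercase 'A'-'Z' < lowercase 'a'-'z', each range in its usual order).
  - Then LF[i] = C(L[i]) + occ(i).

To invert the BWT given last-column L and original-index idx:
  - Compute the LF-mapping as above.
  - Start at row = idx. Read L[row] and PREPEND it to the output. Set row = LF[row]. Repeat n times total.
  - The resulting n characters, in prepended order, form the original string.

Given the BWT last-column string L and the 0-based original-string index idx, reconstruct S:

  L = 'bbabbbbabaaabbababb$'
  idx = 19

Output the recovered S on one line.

LF mapping: 8 9 1 10 11 12 13 2 14 3 4 5 15 16 6 17 7 18 19 0
Walk LF starting at row 19, prepending L[row]:
  step 1: row=19, L[19]='$', prepend. Next row=LF[19]=0
  step 2: row=0, L[0]='b', prepend. Next row=LF[0]=8
  step 3: row=8, L[8]='b', prepend. Next row=LF[8]=14
  step 4: row=14, L[14]='a', prepend. Next row=LF[14]=6
  step 5: row=6, L[6]='b', prepend. Next row=LF[6]=13
  step 6: row=13, L[13]='b', prepend. Next row=LF[13]=16
  step 7: row=16, L[16]='a', prepend. Next row=LF[16]=7
  step 8: row=7, L[7]='a', prepend. Next row=LF[7]=2
  step 9: row=2, L[2]='a', prepend. Next row=LF[2]=1
  step 10: row=1, L[1]='b', prepend. Next row=LF[1]=9
  step 11: row=9, L[9]='a', prepend. Next row=LF[9]=3
  step 12: row=3, L[3]='b', prepend. Next row=LF[3]=10
  step 13: row=10, L[10]='a', prepend. Next row=LF[10]=4
  step 14: row=4, L[4]='b', prepend. Next row=LF[4]=11
  step 15: row=11, L[11]='a', prepend. Next row=LF[11]=5
  step 16: row=5, L[5]='b', prepend. Next row=LF[5]=12
  step 17: row=12, L[12]='b', prepend. Next row=LF[12]=15
  step 18: row=15, L[15]='b', prepend. Next row=LF[15]=17
  step 19: row=17, L[17]='b', prepend. Next row=LF[17]=18
  step 20: row=18, L[18]='b', prepend. Next row=LF[18]=19
Reversed output: bbbbbabababaaabbabb$

Answer: bbbbbabababaaabbabb$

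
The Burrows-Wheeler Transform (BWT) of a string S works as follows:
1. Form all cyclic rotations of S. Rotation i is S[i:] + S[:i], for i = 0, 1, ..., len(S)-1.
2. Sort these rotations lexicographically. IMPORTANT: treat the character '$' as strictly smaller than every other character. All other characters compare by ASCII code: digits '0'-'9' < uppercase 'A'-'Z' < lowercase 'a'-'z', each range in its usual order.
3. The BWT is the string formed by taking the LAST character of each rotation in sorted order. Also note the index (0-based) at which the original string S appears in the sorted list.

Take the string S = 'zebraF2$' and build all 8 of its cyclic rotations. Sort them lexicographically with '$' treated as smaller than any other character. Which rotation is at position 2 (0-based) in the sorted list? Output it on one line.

All 8 rotations (rotation i = S[i:]+S[:i]):
  rot[0] = zebraF2$
  rot[1] = ebraF2$z
  rot[2] = braF2$ze
  rot[3] = raF2$zeb
  rot[4] = aF2$zebr
  rot[5] = F2$zebra
  rot[6] = 2$zebraF
  rot[7] = $zebraF2
Sorted (with $ < everything):
  sorted[0] = $zebraF2
  sorted[1] = 2$zebraF
  sorted[2] = F2$zebra
  sorted[3] = aF2$zebr
  sorted[4] = braF2$ze
  sorted[5] = ebraF2$z
  sorted[6] = raF2$zeb
  sorted[7] = zebraF2$
sorted[2] = F2$zebra

Answer: F2$zebra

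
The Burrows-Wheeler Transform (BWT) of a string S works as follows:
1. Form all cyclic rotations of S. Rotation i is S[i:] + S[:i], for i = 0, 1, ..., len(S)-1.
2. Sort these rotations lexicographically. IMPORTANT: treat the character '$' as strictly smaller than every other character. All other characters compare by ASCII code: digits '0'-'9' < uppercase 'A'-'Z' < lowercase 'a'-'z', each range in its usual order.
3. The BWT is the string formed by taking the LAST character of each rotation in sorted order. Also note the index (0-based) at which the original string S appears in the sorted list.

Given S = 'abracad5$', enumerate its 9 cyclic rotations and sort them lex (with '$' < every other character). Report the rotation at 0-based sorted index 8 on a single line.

All 9 rotations (rotation i = S[i:]+S[:i]):
  rot[0] = abracad5$
  rot[1] = bracad5$a
  rot[2] = racad5$ab
  rot[3] = acad5$abr
  rot[4] = cad5$abra
  rot[5] = ad5$abrac
  rot[6] = d5$abraca
  rot[7] = 5$abracad
  rot[8] = $abracad5
Sorted (with $ < everything):
  sorted[0] = $abracad5
  sorted[1] = 5$abracad
  sorted[2] = abracad5$
  sorted[3] = acad5$abr
  sorted[4] = ad5$abrac
  sorted[5] = bracad5$a
  sorted[6] = cad5$abra
  sorted[7] = d5$abraca
  sorted[8] = racad5$ab
sorted[8] = racad5$ab

Answer: racad5$ab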